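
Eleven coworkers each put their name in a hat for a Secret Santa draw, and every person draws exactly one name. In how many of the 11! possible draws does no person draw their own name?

The subfactorial !11 = [11!/e] (nearest integer).
11! = 39916800, and 39916800/e ≈ 14684570.08, so !11 = 14684570.

14684570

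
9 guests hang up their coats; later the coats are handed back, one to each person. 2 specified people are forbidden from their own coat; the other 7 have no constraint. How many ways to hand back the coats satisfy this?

Let A_j be the event that the j-th constrained one is fixed. By inclusion-exclusion over the 2 events:
Σ_{j=0}^{2} (-1)^j C(2,j)(9-j)!
= C(2,0)·9! - C(2,1)·8! + C(2,2)·7!
= 362880 - 80640 + 5040
= 287280

287280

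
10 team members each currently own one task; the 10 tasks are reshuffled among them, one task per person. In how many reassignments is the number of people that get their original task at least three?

291394

Sum C(10,i)·!(10-i) for i = 3..10:
  i=3: C(10,3)·!7 = 120·1854 = 222480
  i=4: C(10,4)·!6 = 210·265 = 55650
  i=5: C(10,5)·!5 = 252·44 = 11088
  i=6: C(10,6)·!4 = 210·9 = 1890
  i=7: C(10,7)·!3 = 120·2 = 240
  i=8: C(10,8)·!2 = 45·1 = 45
  i=9: C(10,9)·!1 = 10·0 = 0
  i=10: C(10,10)·!0 = 1·1 = 1
Total = 291394.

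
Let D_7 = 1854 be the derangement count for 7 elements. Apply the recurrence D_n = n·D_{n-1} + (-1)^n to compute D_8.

D_8 = 8·1854 + 1 = 14833.

14833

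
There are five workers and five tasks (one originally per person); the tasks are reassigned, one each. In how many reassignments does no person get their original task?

!5 = 5! · Σ_{k=0}^{5} (-1)^k/k!
= 5! - 5!/1! + 5!/2! - 5!/3! + 5!/4! - 5!/5!
= 120 - 120 + 60 - 20 + 5 - 1
= 44

44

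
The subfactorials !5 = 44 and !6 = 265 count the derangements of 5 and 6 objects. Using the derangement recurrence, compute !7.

1854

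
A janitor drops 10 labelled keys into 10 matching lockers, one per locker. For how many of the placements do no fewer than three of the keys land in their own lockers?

Sum C(10,i)·!(10-i) for i = 3..10:
  i=3: C(10,3)·!7 = 120·1854 = 222480
  i=4: C(10,4)·!6 = 210·265 = 55650
  i=5: C(10,5)·!5 = 252·44 = 11088
  i=6: C(10,6)·!4 = 210·9 = 1890
  i=7: C(10,7)·!3 = 120·2 = 240
  i=8: C(10,8)·!2 = 45·1 = 45
  i=9: C(10,9)·!1 = 10·0 = 0
  i=10: C(10,10)·!0 = 1·1 = 1
Total = 291394.

291394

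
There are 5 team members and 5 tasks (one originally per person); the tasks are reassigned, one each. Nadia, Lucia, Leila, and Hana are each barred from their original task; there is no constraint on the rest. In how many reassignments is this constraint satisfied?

53

Let A_j be the event that the j-th constrained one is fixed. By inclusion-exclusion over the 4 events:
Σ_{j=0}^{4} (-1)^j C(4,j)(5-j)!
= C(4,0)·5! - C(4,1)·4! + C(4,2)·3! - C(4,3)·2! + C(4,4)·1!
= 120 - 96 + 36 - 8 + 1
= 53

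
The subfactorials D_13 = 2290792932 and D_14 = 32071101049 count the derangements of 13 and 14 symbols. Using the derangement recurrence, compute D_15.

481066515734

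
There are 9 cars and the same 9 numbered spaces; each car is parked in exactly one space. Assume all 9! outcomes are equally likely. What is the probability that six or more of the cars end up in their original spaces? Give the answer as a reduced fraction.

41/72576

Favorable outcomes: Σ_{i≥6} C(9,i)·!(9-i) = 84·2 + 36·1 + 9·0 + 1·1 = 205.
Total outcomes: 9! = 362880.
Probability = 205/362880 = 41/72576.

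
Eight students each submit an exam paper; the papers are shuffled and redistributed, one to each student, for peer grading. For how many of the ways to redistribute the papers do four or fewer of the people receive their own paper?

40179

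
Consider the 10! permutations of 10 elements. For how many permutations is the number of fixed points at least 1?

2293839

Sum C(10,i)·!(10-i) for i = 1..10:
  i=1: C(10,1)·!9 = 10·133496 = 1334960
  i=2: C(10,2)·!8 = 45·14833 = 667485
  i=3: C(10,3)·!7 = 120·1854 = 222480
  i=4: C(10,4)·!6 = 210·265 = 55650
  i=5: C(10,5)·!5 = 252·44 = 11088
  i=6: C(10,6)·!4 = 210·9 = 1890
  i=7: C(10,7)·!3 = 120·2 = 240
  i=8: C(10,8)·!2 = 45·1 = 45
  i=9: C(10,9)·!1 = 10·0 = 0
  i=10: C(10,10)·!0 = 1·1 = 1
Total = 2293839.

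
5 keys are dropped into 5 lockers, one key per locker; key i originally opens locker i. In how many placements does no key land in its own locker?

44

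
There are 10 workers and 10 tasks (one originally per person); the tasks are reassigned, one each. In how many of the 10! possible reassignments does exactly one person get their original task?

1334960

Pick the single fixed position: C(10,1) = 10 ways.
The other 9 form a derangement: !9 = 133496.
Total: 10 × 133496 = 1334960.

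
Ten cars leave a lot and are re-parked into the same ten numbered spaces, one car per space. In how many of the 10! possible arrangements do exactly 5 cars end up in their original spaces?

Pick the 5 fixed positions: C(10,5) = 252 ways.
The other 5 form a derangement: !5 = 44.
Total: 252 × 44 = 11088.

11088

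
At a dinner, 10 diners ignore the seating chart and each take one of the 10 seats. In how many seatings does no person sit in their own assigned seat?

1334961

The subfactorial !10 = [10!/e] (nearest integer).
10! = 3628800, and 3628800/e ≈ 1334960.92, so !10 = 1334961.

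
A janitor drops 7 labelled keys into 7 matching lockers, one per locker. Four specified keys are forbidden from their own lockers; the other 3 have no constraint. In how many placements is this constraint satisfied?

2790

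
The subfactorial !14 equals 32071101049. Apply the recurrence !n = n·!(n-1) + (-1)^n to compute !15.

481066515734

!15 = 15·32071101049 - 1 = 481066515734.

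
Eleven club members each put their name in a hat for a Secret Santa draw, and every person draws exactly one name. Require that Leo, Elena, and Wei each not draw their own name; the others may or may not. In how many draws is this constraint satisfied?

30078720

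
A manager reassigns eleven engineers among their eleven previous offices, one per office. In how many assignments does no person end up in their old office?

14684570

Use !n = n·!(n-1) + (-1)^n.
!11 = 11·1334961 - 1 = 14684570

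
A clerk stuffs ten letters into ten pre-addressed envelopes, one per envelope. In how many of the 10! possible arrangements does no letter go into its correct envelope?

1334961

The subfactorial !10 = [10!/e] (nearest integer).
10! = 3628800, and 3628800/e ≈ 1334960.92, so !10 = 1334961.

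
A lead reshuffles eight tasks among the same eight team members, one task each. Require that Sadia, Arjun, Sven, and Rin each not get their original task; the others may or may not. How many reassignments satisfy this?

Let A_j be the event that the j-th constrained one is fixed. By inclusion-exclusion over the 4 events:
Σ_{j=0}^{4} (-1)^j C(4,j)(8-j)!
= C(4,0)·8! - C(4,1)·7! + C(4,2)·6! - C(4,3)·5! + C(4,4)·4!
= 40320 - 20160 + 4320 - 480 + 24
= 24024

24024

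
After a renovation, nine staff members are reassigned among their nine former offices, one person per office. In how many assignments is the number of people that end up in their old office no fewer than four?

Sum C(9,i)·!(9-i) for i = 4..9:
  i=4: C(9,4)·!5 = 126·44 = 5544
  i=5: C(9,5)·!4 = 126·9 = 1134
  i=6: C(9,6)·!3 = 84·2 = 168
  i=7: C(9,7)·!2 = 36·1 = 36
  i=8: C(9,8)·!1 = 9·0 = 0
  i=9: C(9,9)·!0 = 1·1 = 1
Total = 6883.

6883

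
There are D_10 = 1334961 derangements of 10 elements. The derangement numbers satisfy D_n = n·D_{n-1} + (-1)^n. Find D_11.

D_11 = 11·1334961 - 1 = 14684570.

14684570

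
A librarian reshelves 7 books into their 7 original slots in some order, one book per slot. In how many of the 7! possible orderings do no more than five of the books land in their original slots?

5039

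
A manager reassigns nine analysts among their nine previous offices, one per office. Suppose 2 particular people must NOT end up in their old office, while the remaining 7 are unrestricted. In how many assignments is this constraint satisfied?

287280

Inclusion-exclusion on the 2 forbidden self-matches:
Σ_{j=0}^{2} (-1)^j C(2,j)(9-j)!
= C(2,0)·9! - C(2,1)·8! + C(2,2)·7!
= 362880 - 80640 + 5040
= 287280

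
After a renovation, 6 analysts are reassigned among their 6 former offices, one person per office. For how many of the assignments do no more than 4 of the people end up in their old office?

719

# with exactly i fixed is C(6,i)·!(6-i); sum over i=0..4:
  i=0: C(6,0)·!6 = 1·265 = 265
  i=1: C(6,1)·!5 = 6·44 = 264
  i=2: C(6,2)·!4 = 15·9 = 135
  i=3: C(6,3)·!3 = 20·2 = 40
  i=4: C(6,4)·!2 = 15·1 = 15
Total = 719.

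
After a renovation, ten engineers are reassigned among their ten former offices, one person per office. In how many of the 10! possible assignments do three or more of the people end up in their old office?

291394

# with exactly i fixed is C(10,i)·!(10-i); sum over i=3..10:
  i=3: C(10,3)·!7 = 120·1854 = 222480
  i=4: C(10,4)·!6 = 210·265 = 55650
  i=5: C(10,5)·!5 = 252·44 = 11088
  i=6: C(10,6)·!4 = 210·9 = 1890
  i=7: C(10,7)·!3 = 120·2 = 240
  i=8: C(10,8)·!2 = 45·1 = 45
  i=9: C(10,9)·!1 = 10·0 = 0
  i=10: C(10,10)·!0 = 1·1 = 1
Total = 291394.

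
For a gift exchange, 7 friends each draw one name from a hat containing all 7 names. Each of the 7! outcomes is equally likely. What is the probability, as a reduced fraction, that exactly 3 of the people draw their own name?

Favorable outcomes: C(7,3)·!4 = 35·9 = 315.
Total outcomes: 7! = 5040.
Probability = 315/5040 = 1/16.

1/16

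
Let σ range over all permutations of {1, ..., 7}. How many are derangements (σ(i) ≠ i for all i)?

By inclusion-exclusion, !7 = Σ (-1)^k · 7!/k! for k=0..7
= 7! - 7!/1! + 7!/2! - 7!/3! + 7!/4! - 7!/5! + 7!/6! - 7!/7!
= 5040 - 5040 + 2520 - 840 + 210 - 42 + 7 - 1
= 1854

1854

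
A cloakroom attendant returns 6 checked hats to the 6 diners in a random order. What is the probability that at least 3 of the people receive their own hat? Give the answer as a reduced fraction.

7/90

Favorable outcomes: Σ_{i≥3} C(6,i)·!(6-i) = 20·2 + 15·1 + 6·0 + 1·1 = 56.
Total outcomes: 6! = 720.
Probability = 56/720 = 7/90.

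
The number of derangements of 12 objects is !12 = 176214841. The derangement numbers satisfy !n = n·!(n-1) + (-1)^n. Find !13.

2290792932

!13 = 13·176214841 - 1 = 2290792932.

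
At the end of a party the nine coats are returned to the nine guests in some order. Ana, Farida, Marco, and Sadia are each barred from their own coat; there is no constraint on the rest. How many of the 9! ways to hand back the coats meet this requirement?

Inclusion-exclusion on the 4 forbidden self-matches:
Σ_{j=0}^{4} (-1)^j C(4,j)(9-j)!
= C(4,0)·9! - C(4,1)·8! + C(4,2)·7! - C(4,3)·6! + C(4,4)·5!
= 362880 - 161280 + 30240 - 2880 + 120
= 229080

229080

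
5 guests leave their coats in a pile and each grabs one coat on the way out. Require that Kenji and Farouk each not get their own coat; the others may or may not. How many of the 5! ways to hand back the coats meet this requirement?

78

Let A_j be the event that the j-th constrained one is fixed. By inclusion-exclusion over the 2 events:
Σ_{j=0}^{2} (-1)^j C(2,j)(5-j)!
= C(2,0)·5! - C(2,1)·4! + C(2,2)·3!
= 120 - 48 + 6
= 78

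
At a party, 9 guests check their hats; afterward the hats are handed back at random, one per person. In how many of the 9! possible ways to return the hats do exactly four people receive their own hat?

5544

Pick the 4 fixed positions: C(9,4) = 126 ways.
The other 5 form a derangement: !5 = 44.
Total: 126 × 44 = 5544.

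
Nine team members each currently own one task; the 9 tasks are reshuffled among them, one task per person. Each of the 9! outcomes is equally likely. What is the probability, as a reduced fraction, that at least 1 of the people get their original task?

28673/45360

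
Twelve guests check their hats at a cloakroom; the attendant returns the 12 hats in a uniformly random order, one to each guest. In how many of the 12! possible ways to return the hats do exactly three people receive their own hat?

29369120

Choose which 3 of the 12 are fixed: C(12,3) = 220.
The other 9 form a derangement: !9 = 133496.
Total: 220 × 133496 = 29369120.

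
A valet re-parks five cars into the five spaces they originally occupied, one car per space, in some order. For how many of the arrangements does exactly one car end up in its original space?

Choose which one of the 5 is fixed: C(5,1) = 5.
The remaining 4 must be deranged: !4 = 9.
Total: 5 × 9 = 45.

45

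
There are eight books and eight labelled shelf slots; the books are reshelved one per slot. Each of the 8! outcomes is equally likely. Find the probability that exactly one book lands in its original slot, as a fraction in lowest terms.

Favorable outcomes: C(8,1)·!7 = 8·1854 = 14832.
Total outcomes: 8! = 40320.
Probability = 14832/40320 = 103/280.

103/280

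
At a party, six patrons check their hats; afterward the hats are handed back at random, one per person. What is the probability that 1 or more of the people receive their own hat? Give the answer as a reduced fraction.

91/144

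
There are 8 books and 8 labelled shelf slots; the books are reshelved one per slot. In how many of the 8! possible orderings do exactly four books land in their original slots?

Pick the 4 fixed positions: C(8,4) = 70 ways.
The remaining 4 must be deranged: !4 = 9.
Total: 70 × 9 = 630.

630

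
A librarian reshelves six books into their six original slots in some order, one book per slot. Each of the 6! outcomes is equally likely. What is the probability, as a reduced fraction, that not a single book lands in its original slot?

Favorable outcomes: !6 = 265.
Total outcomes: 6! = 720.
Probability = 265/720 = 53/144.

53/144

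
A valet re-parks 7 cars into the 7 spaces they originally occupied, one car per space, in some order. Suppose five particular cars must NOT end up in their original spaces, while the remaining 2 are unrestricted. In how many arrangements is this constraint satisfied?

2428

Inclusion-exclusion on the 5 forbidden self-matches:
Σ_{j=0}^{5} (-1)^j C(5,j)(7-j)!
= C(5,0)·7! - C(5,1)·6! + C(5,2)·5! - C(5,3)·4! + C(5,4)·3! - C(5,5)·2!
= 5040 - 3600 + 1200 - 240 + 30 - 2
= 2428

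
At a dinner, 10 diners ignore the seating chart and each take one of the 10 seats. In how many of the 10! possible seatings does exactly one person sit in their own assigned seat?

1334960

Choose which one of the 10 is fixed: C(10,1) = 10.
The other 9 form a derangement: !9 = 133496.
Total: 10 × 133496 = 1334960.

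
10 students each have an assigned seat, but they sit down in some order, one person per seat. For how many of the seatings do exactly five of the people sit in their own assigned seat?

11088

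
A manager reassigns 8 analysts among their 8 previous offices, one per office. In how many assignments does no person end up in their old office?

14833

The number of derangements of 8 is !8 = Σ_{k=0}^{8} (-1)^k·8!/k!
= 8! - 8!/1! + 8!/2! - 8!/3! + 8!/4! - 8!/5! + 8!/6! - 8!/7! + 8!/8!
= 40320 - 40320 + 20160 - 6720 + 1680 - 336 + 56 - 8 + 1
= 14833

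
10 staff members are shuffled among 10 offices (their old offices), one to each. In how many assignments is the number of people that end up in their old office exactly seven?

Choose which 7 of the 10 are fixed: C(10,7) = 120.
The other 3 form a derangement: !3 = 2.
Total: 120 × 2 = 240.

240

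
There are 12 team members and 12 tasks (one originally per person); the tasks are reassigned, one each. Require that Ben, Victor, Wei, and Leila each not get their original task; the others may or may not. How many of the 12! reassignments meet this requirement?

Let A_j be the event that the j-th constrained one is fixed. By inclusion-exclusion over the 4 events:
Σ_{j=0}^{4} (-1)^j C(4,j)(12-j)!
= C(4,0)·12! - C(4,1)·11! + C(4,2)·10! - C(4,3)·9! + C(4,4)·8!
= 479001600 - 159667200 + 21772800 - 1451520 + 40320
= 339696000

339696000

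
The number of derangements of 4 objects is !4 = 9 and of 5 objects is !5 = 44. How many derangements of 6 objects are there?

265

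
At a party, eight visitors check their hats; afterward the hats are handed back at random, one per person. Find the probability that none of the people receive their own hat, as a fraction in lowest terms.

2119/5760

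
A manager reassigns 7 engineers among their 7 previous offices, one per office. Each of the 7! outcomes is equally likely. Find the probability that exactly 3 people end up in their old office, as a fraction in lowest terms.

Favorable outcomes: C(7,3)·!4 = 35·9 = 315.
Total outcomes: 7! = 5040.
Probability = 315/5040 = 1/16.

1/16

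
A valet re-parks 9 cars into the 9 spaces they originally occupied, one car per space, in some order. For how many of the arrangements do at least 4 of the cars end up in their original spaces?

Sum C(9,i)·!(9-i) for i = 4..9:
  i=4: C(9,4)·!5 = 126·44 = 5544
  i=5: C(9,5)·!4 = 126·9 = 1134
  i=6: C(9,6)·!3 = 84·2 = 168
  i=7: C(9,7)·!2 = 36·1 = 36
  i=8: C(9,8)·!1 = 9·0 = 0
  i=9: C(9,9)·!0 = 1·1 = 1
Total = 6883.

6883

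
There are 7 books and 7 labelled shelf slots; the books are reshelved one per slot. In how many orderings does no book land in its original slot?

By inclusion-exclusion, !7 = Σ (-1)^k · 7!/k! for k=0..7
= 7! - 7!/1! + 7!/2! - 7!/3! + 7!/4! - 7!/5! + 7!/6! - 7!/7!
= 5040 - 5040 + 2520 - 840 + 210 - 42 + 7 - 1
= 1854

1854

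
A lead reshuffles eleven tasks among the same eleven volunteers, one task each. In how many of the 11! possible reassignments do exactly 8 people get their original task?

330

Pick the 8 fixed positions: C(11,8) = 165 ways.
The other 3 form a derangement: !3 = 2.
Total: 165 × 2 = 330.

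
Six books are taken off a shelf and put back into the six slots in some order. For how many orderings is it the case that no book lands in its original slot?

Recurrence: !6 = 6·!5 + (-1)^6.
!6 = 6·44 + 1 = 265

265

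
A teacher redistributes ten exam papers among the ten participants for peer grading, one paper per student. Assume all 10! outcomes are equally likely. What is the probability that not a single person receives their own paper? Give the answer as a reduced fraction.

16481/44800

Favorable outcomes: !10 = 1334961.
Total outcomes: 10! = 3628800.
Probability = 1334961/3628800 = 16481/44800.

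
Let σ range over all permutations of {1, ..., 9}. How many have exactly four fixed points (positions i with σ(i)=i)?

5544

Choose which 4 of the 9 are fixed: C(9,4) = 126.
The remaining 5 must be deranged: !5 = 44.
Total: 126 × 44 = 5544.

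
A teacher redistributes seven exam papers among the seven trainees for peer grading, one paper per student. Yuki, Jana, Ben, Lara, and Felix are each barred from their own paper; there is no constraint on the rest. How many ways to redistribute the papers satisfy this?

Let A_j be the event that the j-th constrained one is fixed. By inclusion-exclusion over the 5 events:
Σ_{j=0}^{5} (-1)^j C(5,j)(7-j)!
= C(5,0)·7! - C(5,1)·6! + C(5,2)·5! - C(5,3)·4! + C(5,4)·3! - C(5,5)·2!
= 5040 - 3600 + 1200 - 240 + 30 - 2
= 2428

2428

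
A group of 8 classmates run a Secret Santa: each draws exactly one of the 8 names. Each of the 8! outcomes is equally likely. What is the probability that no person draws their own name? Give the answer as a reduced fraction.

2119/5760

Favorable outcomes: !8 = 14833.
Total outcomes: 8! = 40320.
Probability = 14833/40320 = 2119/5760.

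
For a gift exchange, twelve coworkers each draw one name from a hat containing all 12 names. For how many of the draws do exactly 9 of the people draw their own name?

Pick the 9 fixed positions: C(12,9) = 220 ways.
The other 3 form a derangement: !3 = 2.
Total: 220 × 2 = 440.

440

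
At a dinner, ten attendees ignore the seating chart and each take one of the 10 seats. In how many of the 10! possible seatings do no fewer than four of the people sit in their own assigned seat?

Sum C(10,i)·!(10-i) for i = 4..10:
  i=4: C(10,4)·!6 = 210·265 = 55650
  i=5: C(10,5)·!5 = 252·44 = 11088
  i=6: C(10,6)·!4 = 210·9 = 1890
  i=7: C(10,7)·!3 = 120·2 = 240
  i=8: C(10,8)·!2 = 45·1 = 45
  i=9: C(10,9)·!1 = 10·0 = 0
  i=10: C(10,10)·!0 = 1·1 = 1
Total = 68914.

68914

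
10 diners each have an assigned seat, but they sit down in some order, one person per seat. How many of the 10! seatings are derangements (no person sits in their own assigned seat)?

Use !n = (n-1)(!(n-1) + !(n-2)).
!10 = 9·(133496 + 14833) = 9·148329 = 1334961

1334961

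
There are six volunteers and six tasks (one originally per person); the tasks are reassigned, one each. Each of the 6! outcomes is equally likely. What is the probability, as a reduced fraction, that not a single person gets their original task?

53/144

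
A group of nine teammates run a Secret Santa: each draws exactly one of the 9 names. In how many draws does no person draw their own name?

133496

!9 = 9! · Σ_{k=0}^{9} (-1)^k/k!
= 9! - 9!/1! + 9!/2! - 9!/3! + 9!/4! - 9!/5! + 9!/6! - 9!/7! + 9!/8! - 9!/9!
= 362880 - 362880 + 181440 - 60480 + 15120 - 3024 + 504 - 72 + 9 - 1
= 133496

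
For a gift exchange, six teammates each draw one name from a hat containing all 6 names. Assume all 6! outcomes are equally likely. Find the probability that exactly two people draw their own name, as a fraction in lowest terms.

3/16

Favorable outcomes: C(6,2)·!4 = 15·9 = 135.
Total outcomes: 6! = 720.
Probability = 135/720 = 3/16.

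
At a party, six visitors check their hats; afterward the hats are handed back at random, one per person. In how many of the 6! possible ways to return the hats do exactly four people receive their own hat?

15

Choose which 4 of the 6 are fixed: C(6,4) = 15.
The other 2 form a derangement: !2 = 1.
Total: 15 × 1 = 15.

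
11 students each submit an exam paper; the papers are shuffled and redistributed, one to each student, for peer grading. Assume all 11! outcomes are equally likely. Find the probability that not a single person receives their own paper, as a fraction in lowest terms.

1468457/3991680

Favorable outcomes: !11 = 14684570.
Total outcomes: 11! = 39916800.
Probability = 14684570/39916800 = 1468457/3991680.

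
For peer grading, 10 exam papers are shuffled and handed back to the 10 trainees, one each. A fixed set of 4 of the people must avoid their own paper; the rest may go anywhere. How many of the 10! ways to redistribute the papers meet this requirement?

2399760

Inclusion-exclusion on the 4 forbidden self-matches:
Σ_{j=0}^{4} (-1)^j C(4,j)(10-j)!
= C(4,0)·10! - C(4,1)·9! + C(4,2)·8! - C(4,3)·7! + C(4,4)·6!
= 3628800 - 1451520 + 241920 - 20160 + 720
= 2399760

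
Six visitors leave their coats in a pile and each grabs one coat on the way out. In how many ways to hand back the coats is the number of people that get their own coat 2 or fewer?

664

Sum C(6,i)·!(6-i) for i = 0..2:
  i=0: C(6,0)·!6 = 1·265 = 265
  i=1: C(6,1)·!5 = 6·44 = 264
  i=2: C(6,2)·!4 = 15·9 = 135
Total = 664.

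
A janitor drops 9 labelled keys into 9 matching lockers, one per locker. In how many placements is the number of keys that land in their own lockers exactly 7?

36

Choose which 7 of the 9 are fixed: C(9,7) = 36.
The remaining 2 must be deranged: !2 = 1.
Total: 36 × 1 = 36.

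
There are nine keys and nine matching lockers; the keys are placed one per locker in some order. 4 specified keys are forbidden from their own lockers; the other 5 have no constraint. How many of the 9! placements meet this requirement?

229080

Let A_j be the event that the j-th constrained one is fixed. By inclusion-exclusion over the 4 events:
Σ_{j=0}^{4} (-1)^j C(4,j)(9-j)!
= C(4,0)·9! - C(4,1)·8! + C(4,2)·7! - C(4,3)·6! + C(4,4)·5!
= 362880 - 161280 + 30240 - 2880 + 120
= 229080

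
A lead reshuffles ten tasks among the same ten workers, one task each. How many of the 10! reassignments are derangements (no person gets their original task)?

1334961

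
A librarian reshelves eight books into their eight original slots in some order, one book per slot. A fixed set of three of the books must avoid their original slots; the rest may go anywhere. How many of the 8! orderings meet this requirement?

27240

Inclusion-exclusion on the 3 forbidden self-matches:
Σ_{j=0}^{3} (-1)^j C(3,j)(8-j)!
= C(3,0)·8! - C(3,1)·7! + C(3,2)·6! - C(3,3)·5!
= 40320 - 15120 + 2160 - 120
= 27240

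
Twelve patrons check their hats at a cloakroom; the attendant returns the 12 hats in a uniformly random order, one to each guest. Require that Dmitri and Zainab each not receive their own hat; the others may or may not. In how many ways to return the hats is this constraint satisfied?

Let A_j be the event that the j-th constrained one is fixed. By inclusion-exclusion over the 2 events:
Σ_{j=0}^{2} (-1)^j C(2,j)(12-j)!
= C(2,0)·12! - C(2,1)·11! + C(2,2)·10!
= 479001600 - 79833600 + 3628800
= 402796800

402796800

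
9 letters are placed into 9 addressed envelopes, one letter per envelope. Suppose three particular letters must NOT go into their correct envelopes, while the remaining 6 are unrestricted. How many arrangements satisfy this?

Inclusion-exclusion on the 3 forbidden self-matches:
Σ_{j=0}^{3} (-1)^j C(3,j)(9-j)!
= C(3,0)·9! - C(3,1)·8! + C(3,2)·7! - C(3,3)·6!
= 362880 - 120960 + 15120 - 720
= 256320

256320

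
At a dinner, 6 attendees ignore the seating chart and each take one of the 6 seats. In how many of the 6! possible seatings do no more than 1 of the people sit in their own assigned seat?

Sum C(6,i)·!(6-i) for i = 0..1:
  i=0: C(6,0)·!6 = 1·265 = 265
  i=1: C(6,1)·!5 = 6·44 = 264
Total = 529.

529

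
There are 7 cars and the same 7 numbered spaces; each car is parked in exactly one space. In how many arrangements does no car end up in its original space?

1854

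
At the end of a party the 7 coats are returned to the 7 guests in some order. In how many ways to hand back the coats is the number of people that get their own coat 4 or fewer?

5018

# with exactly i fixed is C(7,i)·!(7-i); sum over i=0..4:
  i=0: C(7,0)·!7 = 1·1854 = 1854
  i=1: C(7,1)·!6 = 7·265 = 1855
  i=2: C(7,2)·!5 = 21·44 = 924
  i=3: C(7,3)·!4 = 35·9 = 315
  i=4: C(7,4)·!3 = 35·2 = 70
Total = 5018.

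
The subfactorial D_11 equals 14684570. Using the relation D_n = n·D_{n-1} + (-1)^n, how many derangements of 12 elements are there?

D_12 = 12·14684570 + 1 = 176214841.

176214841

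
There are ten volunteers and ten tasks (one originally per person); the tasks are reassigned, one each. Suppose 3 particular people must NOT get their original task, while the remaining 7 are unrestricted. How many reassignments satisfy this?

Let A_j be the event that the j-th constrained one is fixed. By inclusion-exclusion over the 3 events:
Σ_{j=0}^{3} (-1)^j C(3,j)(10-j)!
= C(3,0)·10! - C(3,1)·9! + C(3,2)·8! - C(3,3)·7!
= 3628800 - 1088640 + 120960 - 5040
= 2656080

2656080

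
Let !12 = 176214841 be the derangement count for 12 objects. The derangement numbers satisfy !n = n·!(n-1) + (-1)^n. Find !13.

2290792932

!13 = 13·176214841 - 1 = 2290792932.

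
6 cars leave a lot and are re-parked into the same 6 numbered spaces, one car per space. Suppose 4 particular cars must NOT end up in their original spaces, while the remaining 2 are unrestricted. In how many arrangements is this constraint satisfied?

362

Let A_j be the event that the j-th constrained one is fixed. By inclusion-exclusion over the 4 events:
Σ_{j=0}^{4} (-1)^j C(4,j)(6-j)!
= C(4,0)·6! - C(4,1)·5! + C(4,2)·4! - C(4,3)·3! + C(4,4)·2!
= 720 - 480 + 144 - 24 + 2
= 362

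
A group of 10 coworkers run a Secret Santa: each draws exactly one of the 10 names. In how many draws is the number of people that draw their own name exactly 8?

45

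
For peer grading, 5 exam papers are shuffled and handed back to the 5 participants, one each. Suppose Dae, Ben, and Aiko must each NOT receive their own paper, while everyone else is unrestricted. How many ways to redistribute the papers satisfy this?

Inclusion-exclusion on the 3 forbidden self-matches:
Σ_{j=0}^{3} (-1)^j C(3,j)(5-j)!
= C(3,0)·5! - C(3,1)·4! + C(3,2)·3! - C(3,3)·2!
= 120 - 72 + 18 - 2
= 64

64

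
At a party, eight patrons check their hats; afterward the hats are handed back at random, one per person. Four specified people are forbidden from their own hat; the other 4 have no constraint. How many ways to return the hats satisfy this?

24024

Inclusion-exclusion on the 4 forbidden self-matches:
Σ_{j=0}^{4} (-1)^j C(4,j)(8-j)!
= C(4,0)·8! - C(4,1)·7! + C(4,2)·6! - C(4,3)·5! + C(4,4)·4!
= 40320 - 20160 + 4320 - 480 + 24
= 24024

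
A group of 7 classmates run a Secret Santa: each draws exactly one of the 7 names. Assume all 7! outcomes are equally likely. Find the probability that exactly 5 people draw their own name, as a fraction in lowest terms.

1/240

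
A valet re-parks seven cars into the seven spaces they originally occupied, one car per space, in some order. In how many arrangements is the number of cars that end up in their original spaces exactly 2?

Choose which 2 of the 7 are fixed: C(7,2) = 21.
The remaining 5 must be deranged: !5 = 44.
Total: 21 × 44 = 924.

924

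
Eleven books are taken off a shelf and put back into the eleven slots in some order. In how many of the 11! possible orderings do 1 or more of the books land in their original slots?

25232230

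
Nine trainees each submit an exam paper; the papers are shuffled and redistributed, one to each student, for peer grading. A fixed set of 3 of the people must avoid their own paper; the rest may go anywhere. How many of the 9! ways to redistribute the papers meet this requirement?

256320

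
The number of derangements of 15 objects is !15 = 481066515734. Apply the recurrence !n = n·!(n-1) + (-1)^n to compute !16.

7697064251745

!16 = 16·481066515734 + 1 = 7697064251745.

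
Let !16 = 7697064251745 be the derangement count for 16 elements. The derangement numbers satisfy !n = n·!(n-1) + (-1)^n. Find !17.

130850092279664

!17 = 17·7697064251745 - 1 = 130850092279664.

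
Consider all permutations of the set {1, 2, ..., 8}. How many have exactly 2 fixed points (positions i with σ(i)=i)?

Pick the 2 fixed positions: C(8,2) = 28 ways.
The other 6 form a derangement: !6 = 265.
Total: 28 × 265 = 7420.

7420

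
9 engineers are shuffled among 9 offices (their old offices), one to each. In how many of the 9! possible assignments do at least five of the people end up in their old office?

Sum C(9,i)·!(9-i) for i = 5..9:
  i=5: C(9,5)·!4 = 126·9 = 1134
  i=6: C(9,6)·!3 = 84·2 = 168
  i=7: C(9,7)·!2 = 36·1 = 36
  i=8: C(9,8)·!1 = 9·0 = 0
  i=9: C(9,9)·!0 = 1·1 = 1
Total = 1339.

1339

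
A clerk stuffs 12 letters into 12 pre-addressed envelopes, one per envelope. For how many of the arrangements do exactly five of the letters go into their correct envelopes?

Choose which 5 of the 12 are fixed: C(12,5) = 792.
The other 7 form a derangement: !7 = 1854.
Total: 792 × 1854 = 1468368.

1468368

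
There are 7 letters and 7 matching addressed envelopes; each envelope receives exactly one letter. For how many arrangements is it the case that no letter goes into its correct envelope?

Use !n = n·!(n-1) + (-1)^n.
!7 = 7·265 - 1 = 1854

1854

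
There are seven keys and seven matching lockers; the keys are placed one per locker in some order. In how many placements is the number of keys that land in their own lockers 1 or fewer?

# with exactly i fixed is C(7,i)·!(7-i); sum over i=0..1:
  i=0: C(7,0)·!7 = 1·1854 = 1854
  i=1: C(7,1)·!6 = 7·265 = 1855
Total = 3709.

3709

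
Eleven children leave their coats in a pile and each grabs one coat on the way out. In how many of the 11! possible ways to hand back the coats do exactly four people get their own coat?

Pick the 4 fixed positions: C(11,4) = 330 ways.
The remaining 7 must be deranged: !7 = 1854.
Total: 330 × 1854 = 611820.

611820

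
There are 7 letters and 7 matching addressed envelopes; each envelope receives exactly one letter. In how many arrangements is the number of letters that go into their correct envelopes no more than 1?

3709

# with exactly i fixed is C(7,i)·!(7-i); sum over i=0..1:
  i=0: C(7,0)·!7 = 1·1854 = 1854
  i=1: C(7,1)·!6 = 7·265 = 1855
Total = 3709.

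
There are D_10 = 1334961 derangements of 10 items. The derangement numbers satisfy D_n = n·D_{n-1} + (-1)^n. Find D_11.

D_11 = 11·1334961 - 1 = 14684570.

14684570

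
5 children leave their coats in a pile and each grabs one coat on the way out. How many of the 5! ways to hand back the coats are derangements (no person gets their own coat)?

44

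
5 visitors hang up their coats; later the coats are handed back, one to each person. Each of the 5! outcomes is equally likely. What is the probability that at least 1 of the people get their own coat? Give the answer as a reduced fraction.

Favorable outcomes: Σ_{i≥1} C(5,i)·!(5-i) = 5·9 + 10·2 + 10·1 + 5·0 + 1·1 = 76.
Total outcomes: 5! = 120.
Probability = 76/120 = 19/30.

19/30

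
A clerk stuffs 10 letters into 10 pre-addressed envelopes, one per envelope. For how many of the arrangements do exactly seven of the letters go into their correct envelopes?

240

Choose which 7 of the 10 are fixed: C(10,7) = 120.
The remaining 3 must be deranged: !3 = 2.
Total: 120 × 2 = 240.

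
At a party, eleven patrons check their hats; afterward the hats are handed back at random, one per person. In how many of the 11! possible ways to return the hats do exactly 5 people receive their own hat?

122430

Pick the 5 fixed positions: C(11,5) = 462 ways.
The remaining 6 must be deranged: !6 = 265.
Total: 462 × 265 = 122430.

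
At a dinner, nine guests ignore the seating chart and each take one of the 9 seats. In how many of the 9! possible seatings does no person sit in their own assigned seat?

Recurrence: !9 = 9·!8 + (-1)^9.
!9 = 9·14833 - 1 = 133496

133496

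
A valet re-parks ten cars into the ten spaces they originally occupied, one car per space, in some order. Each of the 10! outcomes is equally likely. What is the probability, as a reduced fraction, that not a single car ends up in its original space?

Favorable outcomes: !10 = 1334961.
Total outcomes: 10! = 3628800.
Probability = 1334961/3628800 = 16481/44800.

16481/44800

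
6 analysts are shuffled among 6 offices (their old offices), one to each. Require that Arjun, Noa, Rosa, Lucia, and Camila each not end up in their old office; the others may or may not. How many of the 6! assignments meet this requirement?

309

Inclusion-exclusion on the 5 forbidden self-matches:
Σ_{j=0}^{5} (-1)^j C(5,j)(6-j)!
= C(5,0)·6! - C(5,1)·5! + C(5,2)·4! - C(5,3)·3! + C(5,4)·2! - C(5,5)·1!
= 720 - 600 + 240 - 60 + 10 - 1
= 309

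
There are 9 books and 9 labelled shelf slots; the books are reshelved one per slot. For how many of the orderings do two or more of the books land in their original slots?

95887

Sum C(9,i)·!(9-i) for i = 2..9:
  i=2: C(9,2)·!7 = 36·1854 = 66744
  i=3: C(9,3)·!6 = 84·265 = 22260
  i=4: C(9,4)·!5 = 126·44 = 5544
  i=5: C(9,5)·!4 = 126·9 = 1134
  i=6: C(9,6)·!3 = 84·2 = 168
  i=7: C(9,7)·!2 = 36·1 = 36
  i=8: C(9,8)·!1 = 9·0 = 0
  i=9: C(9,9)·!0 = 1·1 = 1
Total = 95887.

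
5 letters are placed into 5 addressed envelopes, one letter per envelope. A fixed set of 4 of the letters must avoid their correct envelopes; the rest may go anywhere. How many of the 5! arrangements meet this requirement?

Inclusion-exclusion on the 4 forbidden self-matches:
Σ_{j=0}^{4} (-1)^j C(4,j)(5-j)!
= C(4,0)·5! - C(4,1)·4! + C(4,2)·3! - C(4,3)·2! + C(4,4)·1!
= 120 - 96 + 36 - 8 + 1
= 53

53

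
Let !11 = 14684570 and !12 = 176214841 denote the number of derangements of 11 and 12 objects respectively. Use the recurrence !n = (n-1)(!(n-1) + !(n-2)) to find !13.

2290792932

!13 = (13-1)·(!12 + !11) = 12·(176214841 + 14684570) = 12·190899411 = 2290792932.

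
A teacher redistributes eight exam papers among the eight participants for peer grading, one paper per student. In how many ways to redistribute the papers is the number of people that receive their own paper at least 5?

141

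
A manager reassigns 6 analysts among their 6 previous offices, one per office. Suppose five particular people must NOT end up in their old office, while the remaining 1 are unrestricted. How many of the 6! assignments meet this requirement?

Inclusion-exclusion on the 5 forbidden self-matches:
Σ_{j=0}^{5} (-1)^j C(5,j)(6-j)!
= C(5,0)·6! - C(5,1)·5! + C(5,2)·4! - C(5,3)·3! + C(5,4)·2! - C(5,5)·1!
= 720 - 600 + 240 - 60 + 10 - 1
= 309

309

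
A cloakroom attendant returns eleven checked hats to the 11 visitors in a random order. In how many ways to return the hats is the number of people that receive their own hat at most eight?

Sum C(11,i)·!(11-i) for i = 0..8:
  i=0: C(11,0)·!11 = 1·14684570 = 14684570
  i=1: C(11,1)·!10 = 11·1334961 = 14684571
  i=2: C(11,2)·!9 = 55·133496 = 7342280
  i=3: C(11,3)·!8 = 165·14833 = 2447445
  i=4: C(11,4)·!7 = 330·1854 = 611820
  i=5: C(11,5)·!6 = 462·265 = 122430
  i=6: C(11,6)·!5 = 462·44 = 20328
  i=7: C(11,7)·!4 = 330·9 = 2970
  i=8: C(11,8)·!3 = 165·2 = 330
Total = 39916744.

39916744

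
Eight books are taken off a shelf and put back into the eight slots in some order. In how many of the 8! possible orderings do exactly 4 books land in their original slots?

630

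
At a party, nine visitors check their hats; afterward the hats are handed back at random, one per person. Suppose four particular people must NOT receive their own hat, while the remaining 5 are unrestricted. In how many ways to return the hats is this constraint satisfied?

229080

Let A_j be the event that the j-th constrained one is fixed. By inclusion-exclusion over the 4 events:
Σ_{j=0}^{4} (-1)^j C(4,j)(9-j)!
= C(4,0)·9! - C(4,1)·8! + C(4,2)·7! - C(4,3)·6! + C(4,4)·5!
= 362880 - 161280 + 30240 - 2880 + 120
= 229080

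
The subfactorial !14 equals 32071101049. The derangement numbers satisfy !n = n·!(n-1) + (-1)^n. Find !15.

481066515734

!15 = 15·32071101049 - 1 = 481066515734.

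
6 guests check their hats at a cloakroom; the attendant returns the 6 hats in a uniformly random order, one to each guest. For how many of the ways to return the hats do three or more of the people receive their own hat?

56

# with exactly i fixed is C(6,i)·!(6-i); sum over i=3..6:
  i=3: C(6,3)·!3 = 20·2 = 40
  i=4: C(6,4)·!2 = 15·1 = 15
  i=5: C(6,5)·!1 = 6·0 = 0
  i=6: C(6,6)·!0 = 1·1 = 1
Total = 56.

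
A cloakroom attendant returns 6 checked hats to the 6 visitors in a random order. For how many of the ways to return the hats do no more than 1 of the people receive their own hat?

529

Sum C(6,i)·!(6-i) for i = 0..1:
  i=0: C(6,0)·!6 = 1·265 = 265
  i=1: C(6,1)·!5 = 6·44 = 264
Total = 529.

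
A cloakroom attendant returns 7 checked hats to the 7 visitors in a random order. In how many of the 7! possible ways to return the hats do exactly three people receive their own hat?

315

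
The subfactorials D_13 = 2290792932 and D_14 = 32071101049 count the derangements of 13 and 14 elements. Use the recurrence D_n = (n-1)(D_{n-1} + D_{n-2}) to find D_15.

D_15 = (15-1)·(D_14 + D_13) = 14·(32071101049 + 2290792932) = 14·34361893981 = 481066515734.

481066515734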